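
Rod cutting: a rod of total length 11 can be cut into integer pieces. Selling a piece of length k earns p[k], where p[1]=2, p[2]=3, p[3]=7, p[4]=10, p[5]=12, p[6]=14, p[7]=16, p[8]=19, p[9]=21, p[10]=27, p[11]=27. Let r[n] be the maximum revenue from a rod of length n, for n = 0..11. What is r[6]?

   n    0    1    2    3    4    5    6    7    8    9   10   11
r[n]    0    2    4    7   10   12   14   17   20   22   27   29

14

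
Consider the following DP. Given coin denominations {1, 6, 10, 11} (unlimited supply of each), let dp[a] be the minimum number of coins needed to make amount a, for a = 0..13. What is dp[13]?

 a  0  1  2  3  4  5  6  7  8  9 10 11 12 13
dp  0  1  2  3  4  5  1  2  3  4  1  1  2  3

3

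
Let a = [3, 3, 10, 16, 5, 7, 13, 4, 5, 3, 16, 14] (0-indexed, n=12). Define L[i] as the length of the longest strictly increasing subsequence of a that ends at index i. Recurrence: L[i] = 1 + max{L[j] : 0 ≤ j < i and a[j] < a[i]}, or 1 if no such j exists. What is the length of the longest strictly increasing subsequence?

5

   i    0    1    2    3    4    5    6    7    8    9   10   11
a[i]    3    3   10   16    5    7   13    4    5    3   16   14
L[i]    1    1    2    3    2    3    4    2    3    1    5    5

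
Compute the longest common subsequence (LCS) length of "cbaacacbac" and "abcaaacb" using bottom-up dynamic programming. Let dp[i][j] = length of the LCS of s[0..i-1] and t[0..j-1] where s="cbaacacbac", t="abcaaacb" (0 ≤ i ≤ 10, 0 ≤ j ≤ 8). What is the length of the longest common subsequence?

   ''  a  b  c  a  a  a  c  b
''  0  0  0  0  0  0  0  0  0
 c  0  0  0  1  1  1  1  1  1
 b  0  0  1  1  1  1  1  1  2
 a  0  1  1  1  2  2  2  2  2
 a  0  1  1  1  2  3  3  3  3
 c  0  1  1  2  2  3  3  4  4
 a  0  1  1  2  3  3  4  4  4
 c  0  1  1  2  3  3  4  5  5
 b  0  1  2  2  3  3  4  5  6
 a  0  1  2  2  3  4  4  5  6
 c  0  1  2  3  3  4  4  5  6

6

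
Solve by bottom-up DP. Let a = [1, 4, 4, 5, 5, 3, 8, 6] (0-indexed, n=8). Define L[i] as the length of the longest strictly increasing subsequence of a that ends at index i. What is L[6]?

4

   i    0    1    2    3    4    5    6    7
a[i]    1    4    4    5    5    3    8    6
L[i]    1    2    2    3    3    2    4    4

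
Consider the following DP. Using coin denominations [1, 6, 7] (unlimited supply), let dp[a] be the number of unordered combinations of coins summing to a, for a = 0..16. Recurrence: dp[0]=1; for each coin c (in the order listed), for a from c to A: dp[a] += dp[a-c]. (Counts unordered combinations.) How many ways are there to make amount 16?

6

after  coin     0     1     2     3     4     5     6     7     8     9    10    11    12    13    14    15    16
          1     1     1     1     1     1     1     1     1     1     1     1     1     1     1     1     1     1
          6     1     1     1     1     1     1     2     2     2     2     2     2     3     3     3     3     3
          7     1     1     1     1     1     1     2     3     3     3     3     3     4     5     6     6     6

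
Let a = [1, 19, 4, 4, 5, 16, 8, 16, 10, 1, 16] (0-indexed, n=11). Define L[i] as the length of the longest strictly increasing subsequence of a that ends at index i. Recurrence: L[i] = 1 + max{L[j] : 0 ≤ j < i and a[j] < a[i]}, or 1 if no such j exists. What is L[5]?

   i    0    1    2    3    4    5    6    7    8    9   10
a[i]    1   19    4    4    5   16    8   16   10    1   16
L[i]    1    2    2    2    3    4    4    5    5    1    6

4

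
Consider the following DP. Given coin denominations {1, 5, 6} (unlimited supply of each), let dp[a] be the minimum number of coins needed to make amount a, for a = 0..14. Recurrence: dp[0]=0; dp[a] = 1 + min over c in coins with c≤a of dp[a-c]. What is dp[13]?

 a  0  1  2  3  4  5  6  7  8  9 10 11 12 13 14
dp  0  1  2  3  4  1  1  2  3  4  2  2  2  3  4

3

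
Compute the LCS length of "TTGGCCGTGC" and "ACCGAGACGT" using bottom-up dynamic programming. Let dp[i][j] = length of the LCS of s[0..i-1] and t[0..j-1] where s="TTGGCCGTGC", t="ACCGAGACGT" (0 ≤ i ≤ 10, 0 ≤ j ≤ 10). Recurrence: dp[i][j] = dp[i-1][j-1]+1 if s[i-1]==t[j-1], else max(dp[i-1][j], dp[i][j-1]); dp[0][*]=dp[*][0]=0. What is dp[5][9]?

3

   ''  A  C  C  G  A  G  A  C  G  T
''  0  0  0  0  0  0  0  0  0  0  0
 T  0  0  0  0  0  0  0  0  0  0  1
 T  0  0  0  0  0  0  0  0  0  0  1
 G  0  0  0  0  1  1  1  1  1  1  1
 G  0  0  0  0  1  1  2  2  2  2  2
 C  0  0  1  1  1  1  2  2  3  3  3
 C  0  0  1  2  2  2  2  2  3  3  3
 G  0  0  1  2  3  3  3  3  3  4  4
 T  0  0  1  2  3  3  3  3  3  4  5
 G  0  0  1  2  3  3  4  4  4  4  5
 C  0  0  1  2  3  3  4  4  5  5  5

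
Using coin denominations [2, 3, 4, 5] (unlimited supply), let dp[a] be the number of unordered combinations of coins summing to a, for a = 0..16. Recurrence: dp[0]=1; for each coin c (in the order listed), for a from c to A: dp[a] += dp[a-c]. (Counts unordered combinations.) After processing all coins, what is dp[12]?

10

after  coin     0     1     2     3     4     5     6     7     8     9    10    11    12    13    14    15    16
          2     1     0     1     0     1     0     1     0     1     0     1     0     1     0     1     0     1
          3     1     0     1     1     1     1     2     1     2     2     2     2     3     2     3     3     3
          4     1     0     1     1     2     1     3     2     4     3     5     4     7     5     8     7    10
          5     1     0     1     1     2     2     3     3     5     5     7     7    10    10    13    14    17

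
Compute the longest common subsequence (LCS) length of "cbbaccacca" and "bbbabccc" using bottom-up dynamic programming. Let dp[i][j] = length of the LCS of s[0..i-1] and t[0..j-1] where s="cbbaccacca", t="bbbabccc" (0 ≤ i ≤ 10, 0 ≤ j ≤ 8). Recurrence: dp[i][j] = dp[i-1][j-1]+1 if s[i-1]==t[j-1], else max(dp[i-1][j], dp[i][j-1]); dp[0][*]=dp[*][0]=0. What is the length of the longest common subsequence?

   ''  b  b  b  a  b  c  c  c
''  0  0  0  0  0  0  0  0  0
 c  0  0  0  0  0  0  1  1  1
 b  0  1  1  1  1  1  1  1  1
 b  0  1  2  2  2  2  2  2  2
 a  0  1  2  2  3  3  3  3  3
 c  0  1  2  2  3  3  4  4  4
 c  0  1  2  2  3  3  4  5  5
 a  0  1  2  2  3  3  4  5  5
 c  0  1  2  2  3  3  4  5  6
 c  0  1  2  2  3  3  4  5  6
 a  0  1  2  2  3  3  4  5  6

6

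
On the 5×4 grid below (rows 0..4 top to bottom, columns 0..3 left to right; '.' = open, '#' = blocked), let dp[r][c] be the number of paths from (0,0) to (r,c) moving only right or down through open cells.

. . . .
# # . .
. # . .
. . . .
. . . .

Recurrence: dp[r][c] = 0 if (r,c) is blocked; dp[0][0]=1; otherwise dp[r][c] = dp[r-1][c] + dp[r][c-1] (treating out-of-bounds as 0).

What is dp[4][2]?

1

r\c   0   1   2   3
  0   1   1   1   1
  1   0   0   1   2
  2   0   0   1   3
  3   0   0   1   4
  4   0   0   1   5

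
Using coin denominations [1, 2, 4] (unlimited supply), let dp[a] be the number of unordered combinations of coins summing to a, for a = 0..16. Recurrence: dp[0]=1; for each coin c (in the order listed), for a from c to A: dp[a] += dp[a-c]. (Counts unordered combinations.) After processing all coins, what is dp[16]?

after  coin     0     1     2     3     4     5     6     7     8     9    10    11    12    13    14    15    16
          1     1     1     1     1     1     1     1     1     1     1     1     1     1     1     1     1     1
          2     1     1     2     2     3     3     4     4     5     5     6     6     7     7     8     8     9
          4     1     1     2     2     4     4     6     6     9     9    12    12    16    16    20    20    25

25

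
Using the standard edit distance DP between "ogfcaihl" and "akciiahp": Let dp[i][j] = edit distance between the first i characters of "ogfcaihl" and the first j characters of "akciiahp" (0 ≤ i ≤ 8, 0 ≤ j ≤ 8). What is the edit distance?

6

   ''  a  k  c  i  i  a  h  p
''  0  1  2  3  4  5  6  7  8
 o  1  1  2  3  4  5  6  7  8
 g  2  2  2  3  4  5  6  7  8
 f  3  3  3  3  4  5  6  7  8
 c  4  4  4  3  4  5  6  7  8
 a  5  4  5  4  4  5  5  6  7
 i  6  5  5  5  4  4  5  6  7
 h  7  6  6  6  5  5  5  5  6
 l  8  7  7  7  6  6  6  6  6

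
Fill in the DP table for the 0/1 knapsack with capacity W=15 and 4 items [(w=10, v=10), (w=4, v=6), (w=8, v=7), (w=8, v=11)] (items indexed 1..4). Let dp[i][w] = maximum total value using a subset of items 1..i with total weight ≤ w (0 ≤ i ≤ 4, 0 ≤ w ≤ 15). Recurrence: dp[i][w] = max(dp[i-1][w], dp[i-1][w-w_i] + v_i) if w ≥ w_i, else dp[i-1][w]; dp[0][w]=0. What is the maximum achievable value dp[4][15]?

17

i\w   0   1   2   3   4   5   6   7   8   9  10  11  12  13  14  15
  0   0   0   0   0   0   0   0   0   0   0   0   0   0   0   0   0
  1   0   0   0   0   0   0   0   0   0   0  10  10  10  10  10  10
  2   0   0   0   0   6   6   6   6   6   6  10  10  10  10  16  16
  3   0   0   0   0   6   6   6   6   7   7  10  10  13  13  16  16
  4   0   0   0   0   6   6   6   6  11  11  11  11  17  17  17  17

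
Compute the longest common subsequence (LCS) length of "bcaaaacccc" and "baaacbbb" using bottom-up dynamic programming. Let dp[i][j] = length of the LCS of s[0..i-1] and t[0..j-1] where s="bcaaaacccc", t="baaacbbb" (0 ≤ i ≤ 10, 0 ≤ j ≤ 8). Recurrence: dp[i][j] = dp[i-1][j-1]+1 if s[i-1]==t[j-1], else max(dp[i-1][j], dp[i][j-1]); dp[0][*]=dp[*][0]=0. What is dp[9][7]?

   ''  b  a  a  a  c  b  b  b
''  0  0  0  0  0  0  0  0  0
 b  0  1  1  1  1  1  1  1  1
 c  0  1  1  1  1  2  2  2  2
 a  0  1  2  2  2  2  2  2  2
 a  0  1  2  3  3  3  3  3  3
 a  0  1  2  3  4  4  4  4  4
 a  0  1  2  3  4  4  4  4  4
 c  0  1  2  3  4  5  5  5  5
 c  0  1  2  3  4  5  5  5  5
 c  0  1  2  3  4  5  5  5  5
 c  0  1  2  3  4  5  5  5  5

5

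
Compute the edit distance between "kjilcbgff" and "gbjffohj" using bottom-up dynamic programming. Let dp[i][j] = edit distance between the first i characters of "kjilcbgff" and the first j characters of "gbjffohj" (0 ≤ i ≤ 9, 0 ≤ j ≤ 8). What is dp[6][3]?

   ''  g  b  j  f  f  o  h  j
''  0  1  2  3  4  5  6  7  8
 k  1  1  2  3  4  5  6  7  8
 j  2  2  2  2  3  4  5  6  7
 i  3  3  3  3  3  4  5  6  7
 l  4  4  4  4  4  4  5  6  7
 c  5  5  5  5  5  5  5  6  7
 b  6  6  5  6  6  6  6  6  7
 g  7  6  6  6  7  7  7  7  7
 f  8  7  7  7  6  7  8  8  8
 f  9  8  8  8  7  6  7  8  9

6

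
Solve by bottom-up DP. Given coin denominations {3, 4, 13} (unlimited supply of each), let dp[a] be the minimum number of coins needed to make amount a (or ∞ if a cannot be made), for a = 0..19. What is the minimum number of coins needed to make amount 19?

3

 a  0  1  2  3  4  5  6  7  8  9 10 11 12 13 14 15 16 17 18 19
dp  0  -  -  1  1  -  2  2  2  3  3  3  3  1  4  4  2  2  5  3
(- denotes ∞ / unreachable)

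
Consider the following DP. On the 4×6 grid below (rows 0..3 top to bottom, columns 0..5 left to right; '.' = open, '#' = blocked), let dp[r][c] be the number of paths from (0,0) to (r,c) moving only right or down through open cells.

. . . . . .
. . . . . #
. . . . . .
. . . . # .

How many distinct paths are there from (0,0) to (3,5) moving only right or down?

15

r\c   0   1   2   3   4   5
  0   1   1   1   1   1   1
  1   1   2   3   4   5   0
  2   1   3   6  10  15  15
  3   1   4  10  20   0  15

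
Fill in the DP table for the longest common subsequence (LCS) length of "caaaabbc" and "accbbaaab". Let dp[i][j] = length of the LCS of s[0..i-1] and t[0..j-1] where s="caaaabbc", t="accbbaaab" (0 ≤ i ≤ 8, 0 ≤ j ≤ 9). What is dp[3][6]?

   ''  a  c  c  b  b  a  a  a  b
''  0  0  0  0  0  0  0  0  0  0
 c  0  0  1  1  1  1  1  1  1  1
 a  0  1  1  1  1  1  2  2  2  2
 a  0  1  1  1  1  1  2  3  3  3
 a  0  1  1  1  1  1  2  3  4  4
 a  0  1  1  1  1  1  2  3  4  4
 b  0  1  1  1  2  2  2  3  4  5
 b  0  1  1  1  2  3  3  3  4  5
 c  0  1  2  2  2  3  3  3  4  5

2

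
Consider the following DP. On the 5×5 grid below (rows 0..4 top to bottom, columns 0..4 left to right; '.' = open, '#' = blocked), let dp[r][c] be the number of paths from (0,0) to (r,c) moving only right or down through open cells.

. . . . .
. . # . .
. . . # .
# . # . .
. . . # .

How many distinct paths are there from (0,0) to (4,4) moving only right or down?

2

r\c   0   1   2   3   4
  0   1   1   1   1   1
  1   1   2   0   1   2
  2   1   3   3   0   2
  3   0   3   0   0   2
  4   0   3   3   0   2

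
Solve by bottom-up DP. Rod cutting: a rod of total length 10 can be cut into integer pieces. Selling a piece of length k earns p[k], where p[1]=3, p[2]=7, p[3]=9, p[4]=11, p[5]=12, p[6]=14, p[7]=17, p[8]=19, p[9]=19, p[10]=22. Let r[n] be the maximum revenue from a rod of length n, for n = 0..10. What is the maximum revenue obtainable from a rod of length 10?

35

   n    0    1    2    3    4    5    6    7    8    9   10
r[n]    0    3    7   10   14   17   21   24   28   31   35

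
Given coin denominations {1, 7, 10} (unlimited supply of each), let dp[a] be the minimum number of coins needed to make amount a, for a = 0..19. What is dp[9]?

3

 a  0  1  2  3  4  5  6  7  8  9 10 11 12 13 14 15 16 17 18 19
dp  0  1  2  3  4  5  6  1  2  3  1  2  3  4  2  3  4  2  3  4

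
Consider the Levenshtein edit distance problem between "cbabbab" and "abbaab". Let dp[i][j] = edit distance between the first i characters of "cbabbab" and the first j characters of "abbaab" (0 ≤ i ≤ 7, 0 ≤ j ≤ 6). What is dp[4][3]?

2

   ''  a  b  b  a  a  b
''  0  1  2  3  4  5  6
 c  1  1  2  3  4  5  6
 b  2  2  1  2  3  4  5
 a  3  2  2  2  2  3  4
 b  4  3  2  2  3  3  3
 b  5  4  3  2  3  4  3
 a  6  5  4  3  2  3  4
 b  7  6  5  4  3  3  3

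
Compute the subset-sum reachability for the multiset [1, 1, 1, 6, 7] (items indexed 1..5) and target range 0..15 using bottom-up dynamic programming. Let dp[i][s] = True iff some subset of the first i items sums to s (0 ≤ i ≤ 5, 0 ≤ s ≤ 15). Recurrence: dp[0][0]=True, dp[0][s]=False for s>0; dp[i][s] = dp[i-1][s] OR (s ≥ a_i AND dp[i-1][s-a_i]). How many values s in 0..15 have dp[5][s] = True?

12

i\s   0   1   2   3   4   5   6   7   8   9  10  11  12  13  14  15
  0   T   F   F   F   F   F   F   F   F   F   F   F   F   F   F   F
  1   T   T   F   F   F   F   F   F   F   F   F   F   F   F   F   F
  2   T   T   T   F   F   F   F   F   F   F   F   F   F   F   F   F
  3   T   T   T   T   F   F   F   F   F   F   F   F   F   F   F   F
  4   T   T   T   T   F   F   T   T   T   T   F   F   F   F   F   F
  5   T   T   T   T   F   F   T   T   T   T   T   F   F   T   T   T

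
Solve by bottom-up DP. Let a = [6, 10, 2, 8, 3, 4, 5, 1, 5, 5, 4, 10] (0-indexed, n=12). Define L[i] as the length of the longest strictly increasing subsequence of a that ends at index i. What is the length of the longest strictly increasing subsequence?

   i    0    1    2    3    4    5    6    7    8    9   10   11
a[i]    6   10    2    8    3    4    5    1    5    5    4   10
L[i]    1    2    1    2    2    3    4    1    4    4    3    5

5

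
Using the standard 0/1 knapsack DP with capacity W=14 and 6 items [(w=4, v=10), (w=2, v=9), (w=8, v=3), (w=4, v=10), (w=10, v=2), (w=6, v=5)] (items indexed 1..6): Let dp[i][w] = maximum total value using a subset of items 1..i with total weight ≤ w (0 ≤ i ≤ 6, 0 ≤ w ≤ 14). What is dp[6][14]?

29

i\w   0   1   2   3   4   5   6   7   8   9  10  11  12  13  14
  0   0   0   0   0   0   0   0   0   0   0   0   0   0   0   0
  1   0   0   0   0  10  10  10  10  10  10  10  10  10  10  10
  2   0   0   9   9  10  10  19  19  19  19  19  19  19  19  19
  3   0   0   9   9  10  10  19  19  19  19  19  19  19  19  22
  4   0   0   9   9  10  10  19  19  20  20  29  29  29  29  29
  5   0   0   9   9  10  10  19  19  20  20  29  29  29  29  29
  6   0   0   9   9  10  10  19  19  20  20  29  29  29  29  29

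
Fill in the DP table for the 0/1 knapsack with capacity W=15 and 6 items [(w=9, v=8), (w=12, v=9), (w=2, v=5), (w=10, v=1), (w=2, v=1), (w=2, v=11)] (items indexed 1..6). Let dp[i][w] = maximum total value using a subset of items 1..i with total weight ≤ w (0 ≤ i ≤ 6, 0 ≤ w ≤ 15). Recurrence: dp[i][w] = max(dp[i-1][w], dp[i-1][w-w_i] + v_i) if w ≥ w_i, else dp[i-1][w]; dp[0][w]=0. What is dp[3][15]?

14

i\w   0   1   2   3   4   5   6   7   8   9  10  11  12  13  14  15
  0   0   0   0   0   0   0   0   0   0   0   0   0   0   0   0   0
  1   0   0   0   0   0   0   0   0   0   8   8   8   8   8   8   8
  2   0   0   0   0   0   0   0   0   0   8   8   8   9   9   9   9
  3   0   0   5   5   5   5   5   5   5   8   8  13  13  13  14  14
  4   0   0   5   5   5   5   5   5   5   8   8  13  13  13  14  14
  5   0   0   5   5   6   6   6   6   6   8   8  13  13  14  14  14
  6   0   0  11  11  16  16  17  17  17  17  17  19  19  24  24  25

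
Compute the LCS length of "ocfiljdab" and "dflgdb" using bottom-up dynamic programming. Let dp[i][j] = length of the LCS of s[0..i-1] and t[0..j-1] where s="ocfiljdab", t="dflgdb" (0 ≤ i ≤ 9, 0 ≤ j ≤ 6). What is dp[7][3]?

2

   ''  d  f  l  g  d  b
''  0  0  0  0  0  0  0
 o  0  0  0  0  0  0  0
 c  0  0  0  0  0  0  0
 f  0  0  1  1  1  1  1
 i  0  0  1  1  1  1  1
 l  0  0  1  2  2  2  2
 j  0  0  1  2  2  2  2
 d  0  1  1  2  2  3  3
 a  0  1  1  2  2  3  3
 b  0  1  1  2  2  3  4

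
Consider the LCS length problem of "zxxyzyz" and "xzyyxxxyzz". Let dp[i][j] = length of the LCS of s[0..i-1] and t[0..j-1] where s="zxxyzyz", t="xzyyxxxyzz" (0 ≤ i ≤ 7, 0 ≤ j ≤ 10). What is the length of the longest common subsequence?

6

   ''  x  z  y  y  x  x  x  y  z  z
''  0  0  0  0  0  0  0  0  0  0  0
 z  0  0  1  1  1  1  1  1  1  1  1
 x  0  1  1  1  1  2  2  2  2  2  2
 x  0  1  1  1  1  2  3  3  3  3  3
 y  0  1  1  2  2  2  3  3  4  4  4
 z  0  1  2  2  2  2  3  3  4  5  5
 y  0  1  2  3  3  3  3  3  4  5  5
 z  0  1  2  3  3  3  3  3  4  5  6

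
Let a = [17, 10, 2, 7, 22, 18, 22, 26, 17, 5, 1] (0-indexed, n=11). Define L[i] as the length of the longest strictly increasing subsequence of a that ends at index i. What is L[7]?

5

   i    0    1    2    3    4    5    6    7    8    9   10
a[i]   17   10    2    7   22   18   22   26   17    5    1
L[i]    1    1    1    2    3    3    4    5    3    2    1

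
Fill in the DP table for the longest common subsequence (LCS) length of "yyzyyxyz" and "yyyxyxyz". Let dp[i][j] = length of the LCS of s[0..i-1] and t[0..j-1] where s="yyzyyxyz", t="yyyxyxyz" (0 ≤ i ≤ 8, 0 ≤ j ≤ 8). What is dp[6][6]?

5

   ''  y  y  y  x  y  x  y  z
''  0  0  0  0  0  0  0  0  0
 y  0  1  1  1  1  1  1  1  1
 y  0  1  2  2  2  2  2  2  2
 z  0  1  2  2  2  2  2  2  3
 y  0  1  2  3  3  3  3  3  3
 y  0  1  2  3  3  4  4  4  4
 x  0  1  2  3  4  4  5  5  5
 y  0  1  2  3  4  5  5  6  6
 z  0  1  2  3  4  5  5  6  7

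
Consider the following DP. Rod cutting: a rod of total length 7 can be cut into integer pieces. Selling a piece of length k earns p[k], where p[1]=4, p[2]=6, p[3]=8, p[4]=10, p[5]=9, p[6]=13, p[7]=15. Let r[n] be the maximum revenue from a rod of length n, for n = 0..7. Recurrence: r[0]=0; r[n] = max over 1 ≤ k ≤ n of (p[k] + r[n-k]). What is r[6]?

24

   n    0    1    2    3    4    5    6    7
r[n]    0    4    8   12   16   20   24   28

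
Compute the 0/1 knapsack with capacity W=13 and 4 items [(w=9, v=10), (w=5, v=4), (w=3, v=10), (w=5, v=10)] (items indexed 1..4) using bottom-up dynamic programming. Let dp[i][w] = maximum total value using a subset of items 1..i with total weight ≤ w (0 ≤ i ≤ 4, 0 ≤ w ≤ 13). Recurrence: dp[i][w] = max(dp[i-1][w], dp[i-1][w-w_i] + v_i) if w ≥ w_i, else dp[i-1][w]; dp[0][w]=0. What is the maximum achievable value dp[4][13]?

24

i\w   0   1   2   3   4   5   6   7   8   9  10  11  12  13
  0   0   0   0   0   0   0   0   0   0   0   0   0   0   0
  1   0   0   0   0   0   0   0   0   0  10  10  10  10  10
  2   0   0   0   0   0   4   4   4   4  10  10  10  10  10
  3   0   0   0  10  10  10  10  10  14  14  14  14  20  20
  4   0   0   0  10  10  10  10  10  20  20  20  20  20  24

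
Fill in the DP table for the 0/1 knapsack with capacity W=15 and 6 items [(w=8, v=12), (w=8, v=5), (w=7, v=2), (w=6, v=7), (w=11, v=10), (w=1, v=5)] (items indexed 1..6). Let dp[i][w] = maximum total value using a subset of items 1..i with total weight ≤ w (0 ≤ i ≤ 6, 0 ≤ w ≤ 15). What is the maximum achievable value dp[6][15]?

i\w   0   1   2   3   4   5   6   7   8   9  10  11  12  13  14  15
  0   0   0   0   0   0   0   0   0   0   0   0   0   0   0   0   0
  1   0   0   0   0   0   0   0   0  12  12  12  12  12  12  12  12
  2   0   0   0   0   0   0   0   0  12  12  12  12  12  12  12  12
  3   0   0   0   0   0   0   0   2  12  12  12  12  12  12  12  14
  4   0   0   0   0   0   0   7   7  12  12  12  12  12  12  19  19
  5   0   0   0   0   0   0   7   7  12  12  12  12  12  12  19  19
  6   0   5   5   5   5   5   7  12  12  17  17  17  17  17  19  24

24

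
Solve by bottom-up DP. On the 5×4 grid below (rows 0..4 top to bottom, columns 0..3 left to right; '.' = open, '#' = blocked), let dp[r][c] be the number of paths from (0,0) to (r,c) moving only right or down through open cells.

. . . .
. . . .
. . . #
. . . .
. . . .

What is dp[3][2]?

10

r\c   0   1   2   3
  0   1   1   1   1
  1   1   2   3   4
  2   1   3   6   0
  3   1   4  10  10
  4   1   5  15  25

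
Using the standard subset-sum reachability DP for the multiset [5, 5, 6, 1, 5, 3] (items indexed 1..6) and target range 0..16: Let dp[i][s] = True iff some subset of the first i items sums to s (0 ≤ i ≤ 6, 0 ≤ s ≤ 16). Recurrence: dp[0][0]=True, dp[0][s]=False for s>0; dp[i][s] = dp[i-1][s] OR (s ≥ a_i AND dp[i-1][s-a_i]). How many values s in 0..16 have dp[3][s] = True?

i\s   0   1   2   3   4   5   6   7   8   9  10  11  12  13  14  15  16
  0   T   F   F   F   F   F   F   F   F   F   F   F   F   F   F   F   F
  1   T   F   F   F   F   T   F   F   F   F   F   F   F   F   F   F   F
  2   T   F   F   F   F   T   F   F   F   F   T   F   F   F   F   F   F
  3   T   F   F   F   F   T   T   F   F   F   T   T   F   F   F   F   T
  4   T   T   F   F   F   T   T   T   F   F   T   T   T   F   F   F   T
  5   T   T   F   F   F   T   T   T   F   F   T   T   T   F   F   T   T
  6   T   T   F   T   T   T   T   T   T   T   T   T   T   T   T   T   T

6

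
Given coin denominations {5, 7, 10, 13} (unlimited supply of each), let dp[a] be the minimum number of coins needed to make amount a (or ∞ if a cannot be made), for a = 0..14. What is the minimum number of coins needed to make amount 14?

2

 a  0  1  2  3  4  5  6  7  8  9 10 11 12 13 14
dp  0  -  -  -  -  1  -  1  -  -  1  -  2  1  2
(- denotes ∞ / unreachable)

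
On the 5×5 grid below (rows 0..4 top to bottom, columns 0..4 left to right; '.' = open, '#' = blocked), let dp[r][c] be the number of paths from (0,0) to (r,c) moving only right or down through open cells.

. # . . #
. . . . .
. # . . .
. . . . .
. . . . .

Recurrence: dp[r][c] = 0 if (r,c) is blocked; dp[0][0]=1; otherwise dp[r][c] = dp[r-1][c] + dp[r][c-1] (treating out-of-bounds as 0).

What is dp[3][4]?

r\c   0   1   2   3   4
  0   1   0   0   0   0
  1   1   1   1   1   1
  2   1   0   1   2   3
  3   1   1   2   4   7
  4   1   2   4   8  15

7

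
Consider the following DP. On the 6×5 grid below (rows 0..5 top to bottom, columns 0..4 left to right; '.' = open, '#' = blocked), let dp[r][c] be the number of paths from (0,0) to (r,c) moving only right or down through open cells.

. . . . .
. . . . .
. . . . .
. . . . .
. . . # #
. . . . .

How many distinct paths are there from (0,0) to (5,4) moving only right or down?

r\c   0   1   2   3   4
  0   1   1   1   1   1
  1   1   2   3   4   5
  2   1   3   6  10  15
  3   1   4  10  20  35
  4   1   5  15   0   0
  5   1   6  21  21  21

21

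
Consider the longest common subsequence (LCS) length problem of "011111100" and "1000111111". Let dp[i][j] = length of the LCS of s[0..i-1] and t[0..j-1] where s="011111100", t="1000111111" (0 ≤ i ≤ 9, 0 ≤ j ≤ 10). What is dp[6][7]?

4

   ''  1  0  0  0  1  1  1  1  1  1
''  0  0  0  0  0  0  0  0  0  0  0
 0  0  0  1  1  1  1  1  1  1  1  1
 1  0  1  1  1  1  2  2  2  2  2  2
 1  0  1  1  1  1  2  3  3  3  3  3
 1  0  1  1  1  1  2  3  4  4  4  4
 1  0  1  1  1  1  2  3  4  5  5  5
 1  0  1  1  1  1  2  3  4  5  6  6
 1  0  1  1  1  1  2  3  4  5  6  7
 0  0  1  2  2  2  2  3  4  5  6  7
 0  0  1  2  3  3  3  3  4  5  6  7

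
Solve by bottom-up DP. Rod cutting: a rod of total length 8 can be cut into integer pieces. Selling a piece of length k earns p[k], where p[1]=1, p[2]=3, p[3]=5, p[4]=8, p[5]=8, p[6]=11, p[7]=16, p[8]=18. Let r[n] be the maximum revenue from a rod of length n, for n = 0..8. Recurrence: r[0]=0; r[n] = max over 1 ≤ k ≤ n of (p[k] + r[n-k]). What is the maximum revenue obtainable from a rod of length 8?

   n    0    1    2    3    4    5    6    7    8
r[n]    0    1    3    5    8    9   11   16   18

18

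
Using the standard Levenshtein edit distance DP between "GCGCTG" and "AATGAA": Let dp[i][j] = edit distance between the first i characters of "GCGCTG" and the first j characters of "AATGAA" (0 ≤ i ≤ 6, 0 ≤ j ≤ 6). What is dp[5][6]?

5

   ''  A  A  T  G  A  A
''  0  1  2  3  4  5  6
 G  1  1  2  3  3  4  5
 C  2  2  2  3  4  4  5
 G  3  3  3  3  3  4  5
 C  4  4  4  4  4  4  5
 T  5  5  5  4  5  5  5
 G  6  6  6  5  4  5  6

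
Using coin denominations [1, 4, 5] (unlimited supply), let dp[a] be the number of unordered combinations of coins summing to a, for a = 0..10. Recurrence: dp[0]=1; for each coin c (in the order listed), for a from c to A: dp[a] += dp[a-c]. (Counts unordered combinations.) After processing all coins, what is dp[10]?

6

after  coin     0     1     2     3     4     5     6     7     8     9    10
          1     1     1     1     1     1     1     1     1     1     1     1
          4     1     1     1     1     2     2     2     2     3     3     3
          5     1     1     1     1     2     3     3     3     4     5     6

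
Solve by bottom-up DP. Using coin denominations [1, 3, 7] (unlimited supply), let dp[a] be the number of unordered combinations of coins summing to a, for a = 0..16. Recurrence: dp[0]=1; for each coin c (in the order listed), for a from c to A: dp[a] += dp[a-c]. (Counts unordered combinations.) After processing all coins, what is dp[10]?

6

after  coin     0     1     2     3     4     5     6     7     8     9    10    11    12    13    14    15    16
          1     1     1     1     1     1     1     1     1     1     1     1     1     1     1     1     1     1
          3     1     1     1     2     2     2     3     3     3     4     4     4     5     5     5     6     6
          7     1     1     1     2     2     2     3     4     4     5     6     6     7     8     9    10    11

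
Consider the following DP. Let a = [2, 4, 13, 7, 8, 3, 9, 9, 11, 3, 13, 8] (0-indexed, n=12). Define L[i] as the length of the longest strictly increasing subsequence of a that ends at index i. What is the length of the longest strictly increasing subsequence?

   i    0    1    2    3    4    5    6    7    8    9   10   11
a[i]    2    4   13    7    8    3    9    9   11    3   13    8
L[i]    1    2    3    3    4    2    5    5    6    2    7    4

7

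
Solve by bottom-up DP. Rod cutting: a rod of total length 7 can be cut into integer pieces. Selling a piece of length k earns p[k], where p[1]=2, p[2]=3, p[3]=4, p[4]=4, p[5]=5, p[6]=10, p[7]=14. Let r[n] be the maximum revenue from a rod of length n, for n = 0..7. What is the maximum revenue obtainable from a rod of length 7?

14

   n    0    1    2    3    4    5    6    7
r[n]    0    2    4    6    8   10   12   14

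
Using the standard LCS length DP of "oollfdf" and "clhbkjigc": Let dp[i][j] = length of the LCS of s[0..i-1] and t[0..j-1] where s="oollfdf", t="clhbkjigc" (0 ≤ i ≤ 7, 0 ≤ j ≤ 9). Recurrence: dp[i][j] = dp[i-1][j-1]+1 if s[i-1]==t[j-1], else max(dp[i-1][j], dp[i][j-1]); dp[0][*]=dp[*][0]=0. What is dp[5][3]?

1

   ''  c  l  h  b  k  j  i  g  c
''  0  0  0  0  0  0  0  0  0  0
 o  0  0  0  0  0  0  0  0  0  0
 o  0  0  0  0  0  0  0  0  0  0
 l  0  0  1  1  1  1  1  1  1  1
 l  0  0  1  1  1  1  1  1  1  1
 f  0  0  1  1  1  1  1  1  1  1
 d  0  0  1  1  1  1  1  1  1  1
 f  0  0  1  1  1  1  1  1  1  1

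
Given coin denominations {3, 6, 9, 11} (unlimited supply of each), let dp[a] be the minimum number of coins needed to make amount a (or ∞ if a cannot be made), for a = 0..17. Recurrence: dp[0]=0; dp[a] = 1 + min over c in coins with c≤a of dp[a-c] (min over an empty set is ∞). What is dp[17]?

 a  0  1  2  3  4  5  6  7  8  9 10 11 12 13 14 15 16 17
dp  0  -  -  1  -  -  1  -  -  1  -  1  2  -  2  2  -  2
(- denotes ∞ / unreachable)

2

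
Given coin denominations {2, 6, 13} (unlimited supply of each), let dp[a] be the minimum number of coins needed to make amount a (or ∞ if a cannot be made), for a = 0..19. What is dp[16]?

 a  0  1  2  3  4  5  6  7  8  9 10 11 12 13 14 15 16 17 18 19
dp  0  -  1  -  2  -  1  -  2  -  3  -  2  1  3  2  4  3  3  2
(- denotes ∞ / unreachable)

4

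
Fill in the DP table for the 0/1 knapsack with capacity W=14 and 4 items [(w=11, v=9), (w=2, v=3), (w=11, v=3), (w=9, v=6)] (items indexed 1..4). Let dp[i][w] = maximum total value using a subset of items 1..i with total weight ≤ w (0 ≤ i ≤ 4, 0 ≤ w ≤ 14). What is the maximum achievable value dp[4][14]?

12

i\w   0   1   2   3   4   5   6   7   8   9  10  11  12  13  14
  0   0   0   0   0   0   0   0   0   0   0   0   0   0   0   0
  1   0   0   0   0   0   0   0   0   0   0   0   9   9   9   9
  2   0   0   3   3   3   3   3   3   3   3   3   9   9  12  12
  3   0   0   3   3   3   3   3   3   3   3   3   9   9  12  12
  4   0   0   3   3   3   3   3   3   3   6   6   9   9  12  12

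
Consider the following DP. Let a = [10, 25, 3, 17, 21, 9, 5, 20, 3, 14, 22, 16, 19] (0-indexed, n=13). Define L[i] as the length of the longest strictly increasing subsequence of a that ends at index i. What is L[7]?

   i    0    1    2    3    4    5    6    7    8    9   10   11   12
a[i]   10   25    3   17   21    9    5   20    3   14   22   16   19
L[i]    1    2    1    2    3    2    2    3    1    3    4    4    5

3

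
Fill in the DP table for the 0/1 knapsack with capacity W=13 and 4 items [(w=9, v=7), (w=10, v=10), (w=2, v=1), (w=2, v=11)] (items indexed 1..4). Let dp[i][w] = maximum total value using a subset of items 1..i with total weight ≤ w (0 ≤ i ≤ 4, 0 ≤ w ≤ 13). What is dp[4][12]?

21

i\w   0   1   2   3   4   5   6   7   8   9  10  11  12  13
  0   0   0   0   0   0   0   0   0   0   0   0   0   0   0
  1   0   0   0   0   0   0   0   0   0   7   7   7   7   7
  2   0   0   0   0   0   0   0   0   0   7  10  10  10  10
  3   0   0   1   1   1   1   1   1   1   7  10  10  11  11
  4   0   0  11  11  12  12  12  12  12  12  12  18  21  21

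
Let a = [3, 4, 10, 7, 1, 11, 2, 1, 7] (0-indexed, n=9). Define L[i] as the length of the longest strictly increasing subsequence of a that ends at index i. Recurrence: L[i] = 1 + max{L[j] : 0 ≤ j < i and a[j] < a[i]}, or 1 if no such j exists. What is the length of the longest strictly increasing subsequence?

   i    0    1    2    3    4    5    6    7    8
a[i]    3    4   10    7    1   11    2    1    7
L[i]    1    2    3    3    1    4    2    1    3

4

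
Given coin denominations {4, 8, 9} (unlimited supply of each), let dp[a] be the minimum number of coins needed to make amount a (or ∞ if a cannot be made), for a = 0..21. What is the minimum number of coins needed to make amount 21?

3

 a  0  1  2  3  4  5  6  7  8  9 10 11 12 13 14 15 16 17 18 19 20 21
dp  0  -  -  -  1  -  -  -  1  1  -  -  2  2  -  -  2  2  2  -  3  3
(- denotes ∞ / unreachable)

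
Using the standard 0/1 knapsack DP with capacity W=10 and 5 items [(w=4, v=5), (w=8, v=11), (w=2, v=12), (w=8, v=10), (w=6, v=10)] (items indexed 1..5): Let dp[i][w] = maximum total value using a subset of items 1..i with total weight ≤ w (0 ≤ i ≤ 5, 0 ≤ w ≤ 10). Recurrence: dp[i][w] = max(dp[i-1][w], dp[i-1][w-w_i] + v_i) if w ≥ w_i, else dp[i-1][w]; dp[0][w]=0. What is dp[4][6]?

17

i\w   0   1   2   3   4   5   6   7   8   9  10
  0   0   0   0   0   0   0   0   0   0   0   0
  1   0   0   0   0   5   5   5   5   5   5   5
  2   0   0   0   0   5   5   5   5  11  11  11
  3   0   0  12  12  12  12  17  17  17  17  23
  4   0   0  12  12  12  12  17  17  17  17  23
  5   0   0  12  12  12  12  17  17  22  22  23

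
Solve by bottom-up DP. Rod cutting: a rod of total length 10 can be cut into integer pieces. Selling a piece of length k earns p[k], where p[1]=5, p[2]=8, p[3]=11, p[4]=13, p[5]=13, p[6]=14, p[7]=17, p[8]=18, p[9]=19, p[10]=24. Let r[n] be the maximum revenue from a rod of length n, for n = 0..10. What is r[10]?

   n    0    1    2    3    4    5    6    7    8    9   10
r[n]    0    5   10   15   20   25   30   35   40   45   50

50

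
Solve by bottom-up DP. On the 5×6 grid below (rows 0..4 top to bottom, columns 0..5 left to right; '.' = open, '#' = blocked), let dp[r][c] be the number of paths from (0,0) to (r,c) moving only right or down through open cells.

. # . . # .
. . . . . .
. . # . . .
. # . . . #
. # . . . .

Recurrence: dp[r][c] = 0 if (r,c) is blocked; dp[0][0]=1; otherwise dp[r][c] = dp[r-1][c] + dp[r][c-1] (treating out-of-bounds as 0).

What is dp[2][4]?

r\c   0   1   2   3   4   5
  0   1   0   0   0   0   0
  1   1   1   1   1   1   1
  2   1   2   0   1   2   3
  3   1   0   0   1   3   0
  4   1   0   0   1   4   4

2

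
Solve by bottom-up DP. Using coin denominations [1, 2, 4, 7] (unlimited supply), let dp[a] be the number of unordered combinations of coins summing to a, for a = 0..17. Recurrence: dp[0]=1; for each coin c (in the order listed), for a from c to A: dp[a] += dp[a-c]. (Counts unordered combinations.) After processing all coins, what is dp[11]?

after  coin     0     1     2     3     4     5     6     7     8     9    10    11    12    13    14    15    16    17
          1     1     1     1     1     1     1     1     1     1     1     1     1     1     1     1     1     1     1
          2     1     1     2     2     3     3     4     4     5     5     6     6     7     7     8     8     9     9
          4     1     1     2     2     4     4     6     6     9     9    12    12    16    16    20    20    25    25
          7     1     1     2     2     4     4     6     7    10    11    14    16    20    22    27    30    36    39

16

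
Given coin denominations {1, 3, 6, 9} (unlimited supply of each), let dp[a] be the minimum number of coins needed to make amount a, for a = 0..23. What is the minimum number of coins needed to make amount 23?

5

 a  0  1  2  3  4  5  6  7  8  9 10 11 12 13 14 15 16 17 18 19 20 21 22 23
dp  0  1  2  1  2  3  1  2  3  1  2  3  2  3  4  2  3  4  2  3  4  3  4  5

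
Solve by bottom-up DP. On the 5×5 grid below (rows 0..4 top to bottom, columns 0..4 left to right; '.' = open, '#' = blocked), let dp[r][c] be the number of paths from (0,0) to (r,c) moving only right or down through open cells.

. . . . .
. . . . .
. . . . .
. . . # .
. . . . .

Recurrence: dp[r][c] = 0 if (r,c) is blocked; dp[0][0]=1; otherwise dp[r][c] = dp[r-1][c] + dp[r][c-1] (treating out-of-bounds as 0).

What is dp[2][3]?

r\c   0   1   2   3   4
  0   1   1   1   1   1
  1   1   2   3   4   5
  2   1   3   6  10  15
  3   1   4  10   0  15
  4   1   5  15  15  30

10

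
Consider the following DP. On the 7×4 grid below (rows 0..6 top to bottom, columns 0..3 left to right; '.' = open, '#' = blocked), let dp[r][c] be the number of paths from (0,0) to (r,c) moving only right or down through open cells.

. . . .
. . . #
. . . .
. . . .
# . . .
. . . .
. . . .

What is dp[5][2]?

18

r\c   0   1   2   3
  0   1   1   1   1
  1   1   2   3   0
  2   1   3   6   6
  3   1   4  10  16
  4   0   4  14  30
  5   0   4  18  48
  6   0   4  22  70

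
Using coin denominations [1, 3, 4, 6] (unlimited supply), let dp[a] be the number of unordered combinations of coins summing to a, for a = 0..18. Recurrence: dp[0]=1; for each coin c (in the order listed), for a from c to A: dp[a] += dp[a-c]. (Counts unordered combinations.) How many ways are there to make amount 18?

36

after  coin     0     1     2     3     4     5     6     7     8     9    10    11    12    13    14    15    16    17    18
          1     1     1     1     1     1     1     1     1     1     1     1     1     1     1     1     1     1     1     1
          3     1     1     1     2     2     2     3     3     3     4     4     4     5     5     5     6     6     6     7
          4     1     1     1     2     3     3     4     5     6     7     8     9    11    12    13    15    17    18    20
          6     1     1     1     2     3     3     5     6     7     9    11    12    16    18    20    24    28    30    36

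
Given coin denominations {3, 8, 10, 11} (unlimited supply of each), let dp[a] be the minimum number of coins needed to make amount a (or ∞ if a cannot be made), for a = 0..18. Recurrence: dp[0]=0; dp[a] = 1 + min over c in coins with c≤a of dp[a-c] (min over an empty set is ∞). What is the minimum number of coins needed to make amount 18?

 a  0  1  2  3  4  5  6  7  8  9 10 11 12 13 14 15 16 17 18
dp  0  -  -  1  -  -  2  -  1  3  1  1  4  2  2  5  2  3  2
(- denotes ∞ / unreachable)

2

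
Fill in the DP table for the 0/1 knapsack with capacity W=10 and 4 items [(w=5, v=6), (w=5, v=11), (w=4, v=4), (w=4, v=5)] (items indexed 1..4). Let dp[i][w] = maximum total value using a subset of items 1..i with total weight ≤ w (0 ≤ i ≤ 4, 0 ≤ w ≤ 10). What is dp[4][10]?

i\w   0   1   2   3   4   5   6   7   8   9  10
  0   0   0   0   0   0   0   0   0   0   0   0
  1   0   0   0   0   0   6   6   6   6   6   6
  2   0   0   0   0   0  11  11  11  11  11  17
  3   0   0   0   0   4  11  11  11  11  15  17
  4   0   0   0   0   5  11  11  11  11  16  17

17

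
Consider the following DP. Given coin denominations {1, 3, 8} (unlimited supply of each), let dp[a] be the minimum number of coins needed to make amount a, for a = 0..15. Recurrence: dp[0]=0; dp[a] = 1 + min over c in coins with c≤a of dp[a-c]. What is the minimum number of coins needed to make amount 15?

 a  0  1  2  3  4  5  6  7  8  9 10 11 12 13 14 15
dp  0  1  2  1  2  3  2  3  1  2  3  2  3  4  3  4

4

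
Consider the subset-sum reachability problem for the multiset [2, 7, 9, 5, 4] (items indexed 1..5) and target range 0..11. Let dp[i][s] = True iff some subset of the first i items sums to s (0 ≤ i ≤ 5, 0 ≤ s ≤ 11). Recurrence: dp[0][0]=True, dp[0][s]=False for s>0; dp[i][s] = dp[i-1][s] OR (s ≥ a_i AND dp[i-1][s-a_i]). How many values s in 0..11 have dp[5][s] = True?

i\s   0   1   2   3   4   5   6   7   8   9  10  11
  0   T   F   F   F   F   F   F   F   F   F   F   F
  1   T   F   T   F   F   F   F   F   F   F   F   F
  2   T   F   T   F   F   F   F   T   F   T   F   F
  3   T   F   T   F   F   F   F   T   F   T   F   T
  4   T   F   T   F   F   T   F   T   F   T   F   T
  5   T   F   T   F   T   T   T   T   F   T   F   T

8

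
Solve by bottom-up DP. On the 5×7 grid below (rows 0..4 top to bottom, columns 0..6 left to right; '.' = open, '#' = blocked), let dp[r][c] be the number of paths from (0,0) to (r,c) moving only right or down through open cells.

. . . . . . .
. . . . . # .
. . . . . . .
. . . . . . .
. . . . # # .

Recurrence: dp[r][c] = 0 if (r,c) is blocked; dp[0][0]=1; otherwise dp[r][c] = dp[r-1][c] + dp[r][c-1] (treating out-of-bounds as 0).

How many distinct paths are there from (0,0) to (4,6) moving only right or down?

66

r\c   0   1   2   3   4   5   6
  0   1   1   1   1   1   1   1
  1   1   2   3   4   5   0   1
  2   1   3   6  10  15  15  16
  3   1   4  10  20  35  50  66
  4   1   5  15  35   0   0  66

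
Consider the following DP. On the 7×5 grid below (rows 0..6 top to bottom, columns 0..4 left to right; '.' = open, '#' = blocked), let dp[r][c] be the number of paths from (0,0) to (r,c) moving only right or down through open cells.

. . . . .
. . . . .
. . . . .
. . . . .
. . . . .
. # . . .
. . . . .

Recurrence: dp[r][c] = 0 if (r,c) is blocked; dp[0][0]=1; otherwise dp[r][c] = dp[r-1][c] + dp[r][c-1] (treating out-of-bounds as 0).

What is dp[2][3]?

r\c   0   1   2   3   4
  0   1   1   1   1   1
  1   1   2   3   4   5
  2   1   3   6  10  15
  3   1   4  10  20  35
  4   1   5  15  35  70
  5   1   0  15  50 120
  6   1   1  16  66 186

10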